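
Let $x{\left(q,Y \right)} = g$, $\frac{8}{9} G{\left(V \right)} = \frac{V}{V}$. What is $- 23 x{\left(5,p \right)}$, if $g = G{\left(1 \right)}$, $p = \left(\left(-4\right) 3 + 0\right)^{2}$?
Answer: $- \frac{207}{8} \approx -25.875$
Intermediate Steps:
$p = 144$ ($p = \left(-12 + 0\right)^{2} = \left(-12\right)^{2} = 144$)
$G{\left(V \right)} = \frac{9}{8}$ ($G{\left(V \right)} = \frac{9 \frac{V}{V}}{8} = \frac{9}{8} \cdot 1 = \frac{9}{8}$)
$g = \frac{9}{8} \approx 1.125$
$x{\left(q,Y \right)} = \frac{9}{8}$
$- 23 x{\left(5,p \right)} = \left(-23\right) \frac{9}{8} = - \frac{207}{8}$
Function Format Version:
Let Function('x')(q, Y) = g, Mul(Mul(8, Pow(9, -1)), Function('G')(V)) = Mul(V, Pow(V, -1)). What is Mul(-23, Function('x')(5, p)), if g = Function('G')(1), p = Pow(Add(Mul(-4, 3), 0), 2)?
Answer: Rational(-207, 8) ≈ -25.875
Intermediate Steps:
p = 144 (p = Pow(Add(-12, 0), 2) = Pow(-12, 2) = 144)
Function('G')(V) = Rational(9, 8) (Function('G')(V) = Mul(Rational(9, 8), Mul(V, Pow(V, -1))) = Mul(Rational(9, 8), 1) = Rational(9, 8))
g = Rational(9, 8) ≈ 1.1250
Function('x')(q, Y) = Rational(9, 8)
Mul(-23, Function('x')(5, p)) = Mul(-23, Rational(9, 8)) = Rational(-207, 8)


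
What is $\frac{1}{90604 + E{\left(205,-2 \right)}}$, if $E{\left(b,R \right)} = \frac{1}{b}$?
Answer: $\frac{205}{18573821} \approx 1.1037 \cdot 10^{-5}$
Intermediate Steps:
$\frac{1}{90604 + E{\left(205,-2 \right)}} = \frac{1}{90604 + \frac{1}{205}} = \frac{1}{\frac{18573821}{205}} = \frac{205}{18573821}$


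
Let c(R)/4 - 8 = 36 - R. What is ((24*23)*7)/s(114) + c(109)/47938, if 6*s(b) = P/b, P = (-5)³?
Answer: -63349507994/2996125 ≈ -21144.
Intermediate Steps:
P = -125
c(R) = 176 - 4*R (c(R) = 32 + 4*(36 - R) = 32 + (144 - 4*R) = 176 - 4*R)
s(b) = -125/(6*b) (s(b) = (-125/b)/6 = -125/(6*b))
((24*23)*7)/s(114) + c(109)/47938 = ((24*23)*7)/((-125/6/114)) + (176 - 4*109)/47938 = (552*7)/((-125/6*1/114)) + (176 - 436)*(1/47938) = 3864/(-125/684) - 260*1/47938 = 3864*(-684/125) - 130/23969 = -2642976/125 - 130/23969 = -63349507994/2996125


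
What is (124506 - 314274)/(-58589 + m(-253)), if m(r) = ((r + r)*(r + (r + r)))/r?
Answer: 189768/60107 ≈ 3.1572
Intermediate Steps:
m(r) = 6*r (m(r) = ((2*r)*(r + 2*r))/r = ((2*r)*(3*r))/r = (6*r²)/r = 6*r)
(124506 - 314274)/(-58589 + m(-253)) = (124506 - 314274)/(-58589 + 6*(-253)) = -189768/(-58589 - 1518) = -189768/(-60107) = -189768*(-1/60107) = 189768/60107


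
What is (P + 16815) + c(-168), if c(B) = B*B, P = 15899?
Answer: 60938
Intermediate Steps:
c(B) = B²
(P + 16815) + c(-168) = (15899 + 16815) + (-168)² = 32714 + 28224 = 60938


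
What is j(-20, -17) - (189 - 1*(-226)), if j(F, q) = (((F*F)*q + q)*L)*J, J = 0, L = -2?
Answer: -415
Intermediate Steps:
j(F, q) = 0 (j(F, q) = (((F*F)*q + q)*(-2))*0 = ((F²*q + q)*(-2))*0 = ((q*F² + q)*(-2))*0 = ((q + q*F²)*(-2))*0 = (-2*q - 2*q*F²)*0 = 0)
j(-20, -17) - (189 - 1*(-226)) = 0 - (189 - 1*(-226)) = 0 - (189 + 226) = 0 - 1*415 = 0 - 415 = -415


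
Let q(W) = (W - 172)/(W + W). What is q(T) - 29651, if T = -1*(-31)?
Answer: -1838503/62 ≈ -29653.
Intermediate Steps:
T = 31
q(W) = (-172 + W)/(2*W) (q(W) = (-172 + W)/((2*W)) = (-172 + W)*(1/(2*W)) = (-172 + W)/(2*W))
q(T) - 29651 = (½)*(-172 + 31)/31 - 29651 = (½)*(1/31)*(-141) - 29651 = -141/62 - 29651 = -1838503/62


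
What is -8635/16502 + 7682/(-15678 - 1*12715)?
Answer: -371941919/468541286 ≈ -0.79383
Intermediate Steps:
-8635/16502 + 7682/(-15678 - 1*12715) = -8635*1/16502 + 7682/(-15678 - 12715) = -8635/16502 + 7682/(-28393) = -8635/16502 + 7682*(-1/28393) = -8635/16502 - 7682/28393 = -371941919/468541286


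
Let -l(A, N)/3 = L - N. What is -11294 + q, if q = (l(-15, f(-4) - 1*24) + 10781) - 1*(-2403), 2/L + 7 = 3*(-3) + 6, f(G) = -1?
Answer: 9078/5 ≈ 1815.6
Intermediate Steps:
L = -⅕ (L = 2/(-7 + (3*(-3) + 6)) = 2/(-7 + (-9 + 6)) = 2/(-7 - 3) = 2/(-10) = 2*(-⅒) = -⅕ ≈ -0.20000)
l(A, N) = ⅗ + 3*N (l(A, N) = -3*(-⅕ - N) = ⅗ + 3*N)
q = 65548/5 (q = ((⅗ + 3*(-1 - 1*24)) + 10781) - 1*(-2403) = ((⅗ + 3*(-1 - 24)) + 10781) + 2403 = ((⅗ + 3*(-25)) + 10781) + 2403 = ((⅗ - 75) + 10781) + 2403 = (-372/5 + 10781) + 2403 = 53533/5 + 2403 = 65548/5 ≈ 13110.)
-11294 + q = -11294 + 65548/5 = 9078/5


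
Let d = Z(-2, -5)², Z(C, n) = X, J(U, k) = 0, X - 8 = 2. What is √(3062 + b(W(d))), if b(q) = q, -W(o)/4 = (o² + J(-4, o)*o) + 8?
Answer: I*√36970 ≈ 192.28*I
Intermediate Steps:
X = 10 (X = 8 + 2 = 10)
Z(C, n) = 10
d = 100 (d = 10² = 100)
W(o) = -32 - 4*o² (W(o) = -4*((o² + 0*o) + 8) = -4*((o² + 0) + 8) = -4*(o² + 8) = -4*(8 + o²) = -32 - 4*o²)
√(3062 + b(W(d))) = √(3062 + (-32 - 4*100²)) = √(3062 + (-32 - 4*10000)) = √(3062 + (-32 - 40000)) = √(3062 - 40032) = √(-36970) = I*√36970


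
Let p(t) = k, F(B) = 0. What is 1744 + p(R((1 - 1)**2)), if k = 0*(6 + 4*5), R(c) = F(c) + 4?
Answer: 1744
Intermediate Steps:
R(c) = 4 (R(c) = 0 + 4 = 4)
k = 0 (k = 0*(6 + 20) = 0*26 = 0)
p(t) = 0
1744 + p(R((1 - 1)**2)) = 1744 + 0 = 1744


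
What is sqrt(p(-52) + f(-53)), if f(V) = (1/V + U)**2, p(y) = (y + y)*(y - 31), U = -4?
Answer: sqrt(24292657)/53 ≈ 92.995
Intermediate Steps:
p(y) = 2*y*(-31 + y) (p(y) = (2*y)*(-31 + y) = 2*y*(-31 + y))
f(V) = (-4 + 1/V)**2 (f(V) = (1/V - 4)**2 = (-4 + 1/V)**2)
sqrt(p(-52) + f(-53)) = sqrt(2*(-52)*(-31 - 52) + (-1 + 4*(-53))**2/(-53)**2) = sqrt(2*(-52)*(-83) + (-1 - 212)**2/2809) = sqrt(8632 + (1/2809)*(-213)**2) = sqrt(8632 + (1/2809)*45369) = sqrt(8632 + 45369/2809) = sqrt(24292657/2809) = sqrt(24292657)/53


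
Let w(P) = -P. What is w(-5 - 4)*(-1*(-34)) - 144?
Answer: 162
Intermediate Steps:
w(-5 - 4)*(-1*(-34)) - 144 = (-(-5 - 4))*(-1*(-34)) - 144 = -1*(-9)*34 - 144 = 9*34 - 144 = 306 - 144 = 162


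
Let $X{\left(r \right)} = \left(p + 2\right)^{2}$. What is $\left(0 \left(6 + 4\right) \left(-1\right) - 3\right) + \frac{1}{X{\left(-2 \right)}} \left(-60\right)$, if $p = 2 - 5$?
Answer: $-63$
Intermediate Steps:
$p = -3$
$X{\left(r \right)} = 1$ ($X{\left(r \right)} = \left(-3 + 2\right)^{2} = \left(-1\right)^{2} = 1$)
$\left(0 \left(6 + 4\right) \left(-1\right) - 3\right) + \frac{1}{X{\left(-2 \right)}} \left(-60\right) = \left(0 \left(6 + 4\right) \left(-1\right) - 3\right) + 1^{-1} \left(-60\right) = \left(0 \cdot 10 \left(-1\right) - 3\right) + 1 \left(-60\right) = \left(0 \left(-1\right) - 3\right) - 60 = \left(0 - 3\right) - 60 = -3 - 60 = -63$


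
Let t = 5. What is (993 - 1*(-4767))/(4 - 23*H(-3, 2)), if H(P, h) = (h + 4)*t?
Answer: -2880/343 ≈ -8.3965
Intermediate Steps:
H(P, h) = 20 + 5*h (H(P, h) = (h + 4)*5 = (4 + h)*5 = 20 + 5*h)
(993 - 1*(-4767))/(4 - 23*H(-3, 2)) = (993 - 1*(-4767))/(4 - 23*(20 + 5*2)) = (993 + 4767)/(4 - 23*(20 + 10)) = 5760/(4 - 23*30) = 5760/(4 - 690) = 5760/(-686) = 5760*(-1/686) = -2880/343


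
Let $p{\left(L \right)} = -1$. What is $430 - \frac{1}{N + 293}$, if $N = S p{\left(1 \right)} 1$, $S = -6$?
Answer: $\frac{128569}{299} \approx 430.0$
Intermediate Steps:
$N = 6$ ($N = \left(-6\right) \left(-1\right) 1 = 6 \cdot 1 = 6$)
$430 - \frac{1}{N + 293} = 430 - \frac{1}{6 + 293} = 430 - \frac{1}{299} = \frac{128569}{299}$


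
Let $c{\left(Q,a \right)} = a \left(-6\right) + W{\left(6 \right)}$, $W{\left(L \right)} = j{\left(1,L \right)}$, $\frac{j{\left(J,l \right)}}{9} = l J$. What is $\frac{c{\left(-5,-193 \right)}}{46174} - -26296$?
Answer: $\frac{607096358}{23087} \approx 26296.0$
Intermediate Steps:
$j{\left(J,l \right)} = 9 J l$ ($j{\left(J,l \right)} = 9 l J = 9 J l$)
$W{\left(L \right)} = 9 L$ ($W{\left(L \right)} = 9 \cdot 1 L = 9 L$)
$c{\left(Q,a \right)} = 54 - 6 a$ ($c{\left(Q,a \right)} = a \left(-6\right) + 9 \cdot 6 = - 6 a + 54 = 54 - 6 a$)
$\frac{c{\left(-5,-193 \right)}}{46174} - -26296 = \frac{54 - -1158}{46174} - -26296 = \left(54 + 1158\right) \frac{1}{46174} + 26296 = 1212 \cdot \frac{1}{46174} + 26296 = \frac{606}{23087} + 26296 = \frac{607096358}{23087}$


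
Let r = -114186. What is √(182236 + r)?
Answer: 5*√2722 ≈ 260.86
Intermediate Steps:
√(182236 + r) = √(182236 - 114186) = √68050 = 5*√2722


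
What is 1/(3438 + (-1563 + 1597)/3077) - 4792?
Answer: -2981965579/622280 ≈ -4792.0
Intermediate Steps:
1/(3438 + (-1563 + 1597)/3077) - 4792 = 1/(3438 + 34*(1/3077)) - 4792 = 1/(3438 + 2/181) - 4792 = 1/(622280/181) - 4792 = 181/622280 - 4792 = -2981965579/622280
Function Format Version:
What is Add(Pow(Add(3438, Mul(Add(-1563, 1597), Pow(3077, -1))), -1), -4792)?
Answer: Rational(-2981965579, 622280) ≈ -4792.0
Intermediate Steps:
Add(Pow(Add(3438, Mul(Add(-1563, 1597), Pow(3077, -1))), -1), -4792) = Add(Pow(Add(3438, Mul(34, Rational(1, 3077))), -1), -4792) = Add(Pow(Add(3438, Rational(2, 181)), -1), -4792) = Add(Pow(Rational(622280, 181), -1), -4792) = Add(Rational(181, 622280), -4792) = Rational(-2981965579, 622280)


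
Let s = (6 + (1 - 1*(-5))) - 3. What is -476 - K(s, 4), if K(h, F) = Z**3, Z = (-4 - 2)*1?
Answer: -260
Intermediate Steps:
s = 9 (s = (6 + (1 + 5)) - 3 = (6 + 6) - 3 = 12 - 3 = 9)
Z = -6 (Z = -6*1 = -6)
K(h, F) = -216 (K(h, F) = (-6)**3 = -216)
-476 - K(s, 4) = -476 - 1*(-216) = -476 + 216 = -260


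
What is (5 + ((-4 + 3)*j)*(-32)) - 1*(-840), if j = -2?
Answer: 781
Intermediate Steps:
(5 + ((-4 + 3)*j)*(-32)) - 1*(-840) = (5 + ((-4 + 3)*(-2))*(-32)) - 1*(-840) = (5 - 1*(-2)*(-32)) + 840 = (5 + 2*(-32)) + 840 = (5 - 64) + 840 = -59 + 840 = 781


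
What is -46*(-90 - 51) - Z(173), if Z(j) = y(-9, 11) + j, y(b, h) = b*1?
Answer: 6322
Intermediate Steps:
y(b, h) = b
Z(j) = -9 + j
-46*(-90 - 51) - Z(173) = -46*(-90 - 51) - (-9 + 173) = -46*(-141) - 1*164 = 6486 - 164 = 6322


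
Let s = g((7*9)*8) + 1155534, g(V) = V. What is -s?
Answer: -1156038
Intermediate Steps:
s = 1156038 (s = (7*9)*8 + 1155534 = 63*8 + 1155534 = 504 + 1155534 = 1156038)
-s = -1*1156038 = -1156038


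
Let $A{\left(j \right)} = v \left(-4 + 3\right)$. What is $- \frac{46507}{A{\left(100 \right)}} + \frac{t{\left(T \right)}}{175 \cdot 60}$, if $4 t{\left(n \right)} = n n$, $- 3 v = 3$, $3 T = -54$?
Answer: $- \frac{162774473}{3500} \approx -46507.0$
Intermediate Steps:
$T = -18$ ($T = \frac{1}{3} \left(-54\right) = -18$)
$v = -1$ ($v = \left(- \frac{1}{3}\right) 3 = -1$)
$t{\left(n \right)} = \frac{n^{2}}{4}$ ($t{\left(n \right)} = \frac{n n}{4} = \frac{n^{2}}{4}$)
$A{\left(j \right)} = 1$ ($A{\left(j \right)} = - (-4 + 3) = \left(-1\right) \left(-1\right) = 1$)
$- \frac{46507}{A{\left(100 \right)}} + \frac{t{\left(T \right)}}{175 \cdot 60} = - \frac{46507}{1} + \frac{\frac{1}{4} \left(-18\right)^{2}}{175 \cdot 60} = \left(-46507\right) 1 + \frac{\frac{1}{4} \cdot 324}{10500} = -46507 + 81 \cdot \frac{1}{10500} = -46507 + \frac{27}{3500} = - \frac{162774473}{3500}$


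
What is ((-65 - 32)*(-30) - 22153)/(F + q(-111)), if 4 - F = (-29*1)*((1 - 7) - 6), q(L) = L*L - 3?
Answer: -19243/11974 ≈ -1.6071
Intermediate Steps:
q(L) = -3 + L² (q(L) = L² - 3 = -3 + L²)
F = -344 (F = 4 - (-29*1)*((1 - 7) - 6) = 4 - (-29)*(-6 - 6) = 4 - (-29)*(-12) = 4 - 1*348 = 4 - 348 = -344)
((-65 - 32)*(-30) - 22153)/(F + q(-111)) = ((-65 - 32)*(-30) - 22153)/(-344 + (-3 + (-111)²)) = (-97*(-30) - 22153)/(-344 + (-3 + 12321)) = (2910 - 22153)/(-344 + 12318) = -19243/11974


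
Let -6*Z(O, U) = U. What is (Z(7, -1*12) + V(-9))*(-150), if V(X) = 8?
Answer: -1500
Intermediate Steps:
Z(O, U) = -U/6
(Z(7, -1*12) + V(-9))*(-150) = (-(-1)*12/6 + 8)*(-150) = (-⅙*(-12) + 8)*(-150) = (2 + 8)*(-150) = 10*(-150) = -1500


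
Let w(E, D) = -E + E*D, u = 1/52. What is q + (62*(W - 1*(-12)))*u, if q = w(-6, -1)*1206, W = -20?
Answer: 188012/13 ≈ 14462.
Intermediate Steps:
u = 1/52 ≈ 0.019231
w(E, D) = -E + D*E
q = 14472 (q = -6*(-1 - 1)*1206 = -6*(-2)*1206 = 12*1206 = 14472)
q + (62*(W - 1*(-12)))*u = 14472 + (62*(-20 - 1*(-12)))*(1/52) = 14472 + (62*(-20 + 12))*(1/52) = 14472 + (62*(-8))*(1/52) = 14472 - 496*1/52 = 14472 - 124/13 = 188012/13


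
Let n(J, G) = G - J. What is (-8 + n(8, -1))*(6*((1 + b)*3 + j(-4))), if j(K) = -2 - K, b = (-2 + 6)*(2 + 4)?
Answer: -7854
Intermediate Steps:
b = 24 (b = 4*6 = 24)
(-8 + n(8, -1))*(6*((1 + b)*3 + j(-4))) = (-8 + (-1 - 1*8))*(6*((1 + 24)*3 + (-2 - 1*(-4)))) = (-8 + (-1 - 8))*(6*(25*3 + (-2 + 4))) = (-8 - 9)*(6*(75 + 2)) = -102*77 = -17*462 = -7854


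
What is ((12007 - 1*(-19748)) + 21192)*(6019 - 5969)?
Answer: 2647350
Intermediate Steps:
((12007 - 1*(-19748)) + 21192)*(6019 - 5969) = ((12007 + 19748) + 21192)*50 = (31755 + 21192)*50 = 52947*50 = 2647350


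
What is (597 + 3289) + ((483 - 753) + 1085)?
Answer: 4701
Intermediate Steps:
(597 + 3289) + ((483 - 753) + 1085) = 3886 + (-270 + 1085) = 3886 + 815 = 4701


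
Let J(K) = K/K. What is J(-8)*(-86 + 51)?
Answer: -35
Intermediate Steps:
J(K) = 1
J(-8)*(-86 + 51) = 1*(-86 + 51) = 1*(-35) = -35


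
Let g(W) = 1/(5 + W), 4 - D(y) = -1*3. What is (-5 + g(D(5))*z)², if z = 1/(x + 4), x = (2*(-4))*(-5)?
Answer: 6964321/278784 ≈ 24.981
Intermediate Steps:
D(y) = 7 (D(y) = 4 - (-1)*3 = 4 - 1*(-3) = 4 + 3 = 7)
x = 40 (x = -8*(-5) = 40)
z = 1/44 (z = 1/(40 + 4) = 1/44 ≈ 0.022727)
(-5 + g(D(5))*z)² = (-5 + (1/44)/(5 + 7))² = (-5 + (1/44)/12)² = (-5 + (1/12)*(1/44))² = (-5 + 1/528)² = (-2639/528)² = 6964321/278784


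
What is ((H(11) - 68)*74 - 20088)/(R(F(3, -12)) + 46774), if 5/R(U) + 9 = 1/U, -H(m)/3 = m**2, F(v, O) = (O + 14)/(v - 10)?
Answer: -129955/116934 ≈ -1.1114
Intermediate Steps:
F(v, O) = (14 + O)/(-10 + v)
H(m) = -3*m**2
R(U) = 5/(-9 + 1/U)
((H(11) - 68)*74 - 20088)/(R(F(3, -12)) + 46774) = ((-3*11**2 - 68)*74 - 20088)/(-5*(14 - 12)/(-10 + 3)/(-1 + 9*((14 - 12)/(-10 + 3))) + 46774) = ((-3*121 - 68)*74 - 20088)/(-5*2/(-7)/(-1 + 9*(2/(-7))) + 46774) = ((-363 - 68)*74 - 20088)/(-5*(-1/7*2)/(-1 + 9*(-1/7*2)) + 46774) = (-431*74 - 20088)/(-5*(-2/7)/(-1 + 9*(-2/7)) + 46774) = (-31894 - 20088)/(-5*(-2/7)/(-1 - 18/7) + 46774) = -51982/(-5*(-2/7)/(-25/7) + 46774) = -51982/(-5*(-2/7)*(-7/25) + 46774) = -51982/(-2/5 + 46774) = -51982/233868/5 = -51982*5/233868 = -129955/116934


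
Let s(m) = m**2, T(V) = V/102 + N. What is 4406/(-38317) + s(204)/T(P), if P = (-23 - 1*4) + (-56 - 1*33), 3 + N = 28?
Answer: 81319251770/46631789 ≈ 1743.9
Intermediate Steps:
N = 25 (N = -3 + 28 = 25)
P = -116 (P = (-23 - 4) + (-56 - 33) = -27 - 89 = -116)
T(V) = 25 + V/102 (T(V) = V/102 + 25 = 25 + V/102)
4406/(-38317) + s(204)/T(P) = 4406/(-38317) + 204**2/(25 + (1/102)*(-116)) = 4406*(-1/38317) + 41616/(25 - 58/51) = -4406/38317 + 41616/(1217/51) = -4406/38317 + 41616*(51/1217) = -4406/38317 + 2122416/1217 = 81319251770/46631789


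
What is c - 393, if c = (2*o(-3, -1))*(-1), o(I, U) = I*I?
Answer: -411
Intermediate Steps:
o(I, U) = I**2
c = -18 (c = (2*(-3)**2)*(-1) = (2*9)*(-1) = 18*(-1) = -18)
c - 393 = -18 - 393 = -411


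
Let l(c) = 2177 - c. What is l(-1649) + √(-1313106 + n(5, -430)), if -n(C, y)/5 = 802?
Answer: 3826 + 2*I*√329279 ≈ 3826.0 + 1147.7*I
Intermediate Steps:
n(C, y) = -4010 (n(C, y) = -5*802 = -4010)
l(-1649) + √(-1313106 + n(5, -430)) = (2177 - 1*(-1649)) + √(-1313106 - 4010) = (2177 + 1649) + √(-1317116) = 3826 + 2*I*√329279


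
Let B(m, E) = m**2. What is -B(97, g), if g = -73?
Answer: -9409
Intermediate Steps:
-B(97, g) = -1*97**2 = -1*9409 = -9409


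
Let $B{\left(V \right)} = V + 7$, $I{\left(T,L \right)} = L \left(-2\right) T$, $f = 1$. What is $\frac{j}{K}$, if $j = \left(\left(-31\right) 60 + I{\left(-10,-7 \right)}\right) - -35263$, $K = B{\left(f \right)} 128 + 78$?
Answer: $\frac{1147}{38} \approx 30.184$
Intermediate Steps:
$I{\left(T,L \right)} = - 2 L T$
$B{\left(V \right)} = 7 + V$
$K = 1102$ ($K = \left(7 + 1\right) 128 + 78 = 8 \cdot 128 + 78 = 1024 + 78 = 1102$)
$j = 33263$ ($j = \left(\left(-31\right) 60 - \left(-14\right) \left(-10\right)\right) - -35263 = \left(-1860 - 140\right) + 35263 = -2000 + 35263 = 33263$)
$\frac{j}{K} = \frac{33263}{1102} = 33263 \cdot \frac{1}{1102} = \frac{1147}{38}$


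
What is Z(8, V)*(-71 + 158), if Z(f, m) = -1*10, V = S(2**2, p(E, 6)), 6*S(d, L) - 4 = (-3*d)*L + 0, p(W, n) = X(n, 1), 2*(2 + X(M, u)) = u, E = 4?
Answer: -870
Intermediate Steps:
X(M, u) = -2 + u/2
p(W, n) = -3/2 (p(W, n) = -2 + (1/2)*1 = -2 + 1/2 = -3/2)
S(d, L) = 2/3 - L*d/2 (S(d, L) = 2/3 + ((-3*d)*L + 0)/6 = 2/3 + (-3*L*d + 0)/6 = 2/3 + (-3*L*d)/6 = 2/3 - L*d/2)
V = 11/3 (V = 2/3 - 1/2*(-3/2)*2**2 = 2/3 - 1/2*(-3/2)*4 = 2/3 + 3 = 11/3 ≈ 3.6667)
Z(f, m) = -10
Z(8, V)*(-71 + 158) = -10*(-71 + 158) = -10*87 = -870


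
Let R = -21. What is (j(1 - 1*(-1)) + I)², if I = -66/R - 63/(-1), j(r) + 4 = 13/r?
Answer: 923521/196 ≈ 4711.8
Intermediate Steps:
j(r) = -4 + 13/r
I = 463/7 (I = -66/(-21) - 63/(-1) = -66*(-1/21) - 63*(-1) = 22/7 + 63 = 463/7 ≈ 66.143)
(j(1 - 1*(-1)) + I)² = ((-4 + 13/(1 - 1*(-1))) + 463/7)² = ((-4 + 13/(1 + 1)) + 463/7)² = ((-4 + 13/2) + 463/7)² = (5/2 + 463/7)² = (961/14)² = 923521/196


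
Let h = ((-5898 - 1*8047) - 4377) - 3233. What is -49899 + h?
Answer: -71454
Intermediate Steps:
h = -21555 (h = ((-5898 - 8047) - 4377) - 3233 = (-13945 - 4377) - 3233 = -18322 - 3233 = -21555)
-49899 + h = -49899 - 21555 = -71454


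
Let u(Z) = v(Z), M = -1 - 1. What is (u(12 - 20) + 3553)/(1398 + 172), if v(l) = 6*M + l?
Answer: 3533/1570 ≈ 2.2503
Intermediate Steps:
M = -2
v(l) = -12 + l (v(l) = 6*(-2) + l = -12 + l)
u(Z) = -12 + Z
(u(12 - 20) + 3553)/(1398 + 172) = ((-12 + (12 - 20)) + 3553)/(1398 + 172) = ((-12 - 8) + 3553)/1570 = (-20 + 3553)*(1/1570) = 3533*(1/1570) = 3533/1570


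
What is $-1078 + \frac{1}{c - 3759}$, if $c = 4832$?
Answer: $- \frac{1156693}{1073} \approx -1078.0$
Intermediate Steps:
$-1078 + \frac{1}{c - 3759} = -1078 + \frac{1}{4832 - 3759} = -1078 + \frac{1}{1073} = - \frac{1156693}{1073}$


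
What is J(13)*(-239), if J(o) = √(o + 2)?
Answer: -239*√15 ≈ -925.64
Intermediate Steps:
J(o) = √(2 + o)
J(13)*(-239) = √(2 + 13)*(-239) = √15*(-239) = -239*√15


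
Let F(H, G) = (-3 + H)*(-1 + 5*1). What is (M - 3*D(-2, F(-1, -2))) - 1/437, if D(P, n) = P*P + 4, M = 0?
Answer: -10489/437 ≈ -24.002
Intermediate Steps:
F(H, G) = -12 + 4*H (F(H, G) = (-3 + H)*(-1 + 5) = (-3 + H)*4 = -12 + 4*H)
D(P, n) = 4 + P² (D(P, n) = P² + 4 = 4 + P²)
(M - 3*D(-2, F(-1, -2))) - 1/437 = (0 - 3*(4 + (-2)²)) - 1/437 = (0 - 3*(4 + 4)) - 1*1/437 = (0 - 3*8) - 1/437 = (0 - 24) - 1/437 = -24 - 1/437 = -10489/437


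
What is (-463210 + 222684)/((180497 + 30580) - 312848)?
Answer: 240526/101771 ≈ 2.3634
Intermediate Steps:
(-463210 + 222684)/((180497 + 30580) - 312848) = -240526/(211077 - 312848) = -240526/(-101771) = -240526*(-1/101771) = 240526/101771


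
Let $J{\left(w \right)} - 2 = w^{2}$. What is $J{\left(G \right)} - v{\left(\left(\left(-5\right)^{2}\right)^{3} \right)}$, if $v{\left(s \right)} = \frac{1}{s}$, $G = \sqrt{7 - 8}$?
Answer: $\frac{15624}{15625} \approx 0.99994$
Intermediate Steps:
$G = i$ ($G = \sqrt{-1} = i \approx 1.0 i$)
$J{\left(w \right)} = 2 + w^{2}$
$J{\left(G \right)} - v{\left(\left(\left(-5\right)^{2}\right)^{3} \right)} = \left(2 + i^{2}\right) - \frac{1}{\left(\left(-5\right)^{2}\right)^{3}} = \left(2 - 1\right) - \frac{1}{25^{3}} = 1 - \frac{1}{15625} = \frac{15624}{15625}$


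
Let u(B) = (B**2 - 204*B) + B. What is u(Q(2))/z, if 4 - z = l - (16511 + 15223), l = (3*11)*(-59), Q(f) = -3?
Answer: 618/33685 ≈ 0.018346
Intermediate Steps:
l = -1947 (l = 33*(-59) = -1947)
u(B) = B**2 - 203*B
z = 33685 (z = 4 - (-1947 - (16511 + 15223)) = 4 - (-1947 - 1*31734) = 4 - (-1947 - 31734) = 4 - 1*(-33681) = 4 + 33681 = 33685)
u(Q(2))/z = -3*(-203 - 3)/33685 = -3*(-206)*(1/33685) = 618*(1/33685) = 618/33685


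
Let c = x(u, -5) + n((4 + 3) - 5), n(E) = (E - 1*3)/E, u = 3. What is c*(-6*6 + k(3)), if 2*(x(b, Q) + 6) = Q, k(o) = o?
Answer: 297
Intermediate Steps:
x(b, Q) = -6 + Q/2
n(E) = (-3 + E)/E (n(E) = (E - 3)/E = (-3 + E)/E)
c = -9 (c = (-6 + (½)*(-5)) + (-3 + ((4 + 3) - 5))/((4 + 3) - 5) = (-6 - 5/2) + (-3 + (7 - 5))/(7 - 5) = -17/2 + (-3 + 2)/2 = -17/2 + (½)*(-1) = -17/2 - ½ = -9)
c*(-6*6 + k(3)) = -9*(-6*6 + 3) = -9*(-36 + 3) = -9*(-33) = 297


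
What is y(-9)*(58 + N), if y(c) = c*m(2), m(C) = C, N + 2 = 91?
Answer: -2646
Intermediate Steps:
N = 89 (N = -2 + 91 = 89)
y(c) = 2*c (y(c) = c*2 = 2*c)
y(-9)*(58 + N) = (2*(-9))*(58 + 89) = -18*147 = -2646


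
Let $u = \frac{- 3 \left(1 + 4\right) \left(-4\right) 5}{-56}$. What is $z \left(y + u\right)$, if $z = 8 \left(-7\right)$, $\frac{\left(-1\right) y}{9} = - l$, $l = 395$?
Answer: $-198780$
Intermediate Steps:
$y = 3555$ ($y = - 9 \left(\left(-1\right) 395\right) = \left(-9\right) \left(-395\right) = 3555$)
$z = -56$
$u = - \frac{75}{14}$ ($u = \left(-3\right) 5 \left(-4\right) 5 \left(- \frac{1}{56}\right) = \left(-15\right) \left(-4\right) 5 \left(- \frac{1}{56}\right) = 60 \cdot 5 \left(- \frac{1}{56}\right) = 300 \left(- \frac{1}{56}\right) = - \frac{75}{14} \approx -5.3571$)
$z \left(y + u\right) = - 56 \left(3555 - \frac{75}{14}\right) = \left(-56\right) \frac{49695}{14} = -198780$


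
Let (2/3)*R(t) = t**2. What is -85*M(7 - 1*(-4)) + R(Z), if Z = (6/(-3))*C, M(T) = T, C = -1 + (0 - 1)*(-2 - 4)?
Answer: -785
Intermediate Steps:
C = 5 (C = -1 - 1*(-6) = -1 + 6 = 5)
Z = -10 (Z = (6/(-3))*5 = (6*(-1/3))*5 = -2*5 = -10)
R(t) = 3*t**2/2
-85*M(7 - 1*(-4)) + R(Z) = -85*(7 - 1*(-4)) + (3/2)*(-10)**2 = -85*(7 + 4) + (3/2)*100 = -85*11 + 150 = -935 + 150 = -785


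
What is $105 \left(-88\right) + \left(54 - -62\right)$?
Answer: $-9124$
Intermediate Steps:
$105 \left(-88\right) + \left(54 - -62\right) = -9240 + \left(54 + 62\right) = -9240 + 116 = -9124$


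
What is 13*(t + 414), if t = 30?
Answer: 5772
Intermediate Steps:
13*(t + 414) = 13*(30 + 414) = 13*444 = 5772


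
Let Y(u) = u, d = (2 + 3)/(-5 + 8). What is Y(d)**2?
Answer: 25/9 ≈ 2.7778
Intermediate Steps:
d = 5/3 ≈ 1.6667
Y(d)**2 = (5/3)**2 = 25/9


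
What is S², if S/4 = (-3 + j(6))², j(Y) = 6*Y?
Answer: 18974736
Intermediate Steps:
S = 4356 (S = 4*(-3 + 6*6)² = 4*(-3 + 36)² = 4*33² = 4*1089 = 4356)
S² = 4356² = 18974736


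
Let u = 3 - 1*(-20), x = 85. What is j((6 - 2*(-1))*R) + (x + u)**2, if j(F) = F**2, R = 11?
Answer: 19408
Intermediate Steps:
u = 23 (u = 3 + 20 = 23)
j((6 - 2*(-1))*R) + (x + u)**2 = ((6 - 2*(-1))*11)**2 + (85 + 23)**2 = ((6 + 2)*11)**2 + 108**2 = (8*11)**2 + 11664 = 88**2 + 11664 = 7744 + 11664 = 19408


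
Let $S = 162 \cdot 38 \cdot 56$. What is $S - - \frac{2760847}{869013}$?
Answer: $\frac{299582826415}{869013} \approx 3.4474 \cdot 10^{5}$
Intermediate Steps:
$S = 344736$ ($S = 6156 \cdot 56 = 344736$)
$S - - \frac{2760847}{869013} = 344736 - - \frac{2760847}{869013} = 344736 + \frac{2760847}{869013} = \frac{299582826415}{869013}$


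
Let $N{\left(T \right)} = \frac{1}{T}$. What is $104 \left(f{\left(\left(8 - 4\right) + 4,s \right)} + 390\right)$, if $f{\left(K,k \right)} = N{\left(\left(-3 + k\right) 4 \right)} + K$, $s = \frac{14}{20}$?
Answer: $\frac{951756}{23} \approx 41381.0$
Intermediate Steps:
$s = \frac{7}{10}$ ($s = 14 \cdot \frac{1}{20} = \frac{7}{10} \approx 0.7$)
$f{\left(K,k \right)} = K + \frac{1}{-12 + 4 k}$ ($f{\left(K,k \right)} = \frac{1}{\left(-3 + k\right) 4} + K = \frac{1}{-12 + 4 k} + K = K + \frac{1}{-12 + 4 k}$)
$104 \left(f{\left(\left(8 - 4\right) + 4,s \right)} + 390\right) = 104 \left(\frac{\frac{1}{4} + \left(\left(8 - 4\right) + 4\right) \left(-3 + \frac{7}{10}\right)}{-3 + \frac{7}{10}} + 390\right) = 104 \left(\frac{\frac{1}{4} + \left(4 + 4\right) \left(- \frac{23}{10}\right)}{- \frac{23}{10}} + 390\right) = 104 \left(- \frac{10 \left(\frac{1}{4} + 8 \left(- \frac{23}{10}\right)\right)}{23} + 390\right) = 104 \left(- \frac{10 \left(\frac{1}{4} - \frac{92}{5}\right)}{23} + 390\right) = 104 \left(\left(- \frac{10}{23}\right) \left(- \frac{363}{20}\right) + 390\right) = 104 \left(\frac{363}{46} + 390\right) = 104 \cdot \frac{18303}{46} = \frac{951756}{23}$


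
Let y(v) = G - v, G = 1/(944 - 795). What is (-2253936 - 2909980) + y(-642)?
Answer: -769327825/149 ≈ -5.1633e+6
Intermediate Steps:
G = 1/149 ≈ 0.0067114
y(v) = 1/149 - v
(-2253936 - 2909980) + y(-642) = (-2253936 - 2909980) + (1/149 - 1*(-642)) = -5163916 + (1/149 + 642) = -5163916 + 95659/149 = -769327825/149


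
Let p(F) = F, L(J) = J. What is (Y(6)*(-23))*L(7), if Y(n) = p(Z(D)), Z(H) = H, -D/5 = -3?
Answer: -2415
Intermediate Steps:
D = 15 (D = -5*(-3) = 15)
Y(n) = 15
(Y(6)*(-23))*L(7) = (15*(-23))*7 = -345*7 = -2415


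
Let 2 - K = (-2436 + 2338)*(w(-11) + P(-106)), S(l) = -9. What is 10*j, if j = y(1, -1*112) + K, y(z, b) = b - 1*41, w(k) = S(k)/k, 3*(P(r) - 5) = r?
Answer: -1004350/33 ≈ -30435.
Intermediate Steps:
P(r) = 5 + r/3
w(k) = -9/k
y(z, b) = -41 + b (y(z, b) = b - 41 = -41 + b)
K = -95386/33 (K = 2 - (-2436 + 2338)*(-9/(-11) + (5 + (1/3)*(-106))) = 2 - (-98)*(-9*(-1/11) + (5 - 106/3)) = 2 - (-98)*(9/11 - 91/3) = 2 - (-98)*(-974)/33 = 2 - 1*95452/33 = 2 - 95452/33 = -95386/33 ≈ -2890.5)
j = -100435/33 (j = (-41 - 1*112) - 95386/33 = (-41 - 112) - 95386/33 = -153 - 95386/33 = -100435/33 ≈ -3043.5)
10*j = 10*(-100435/33) = -1004350/33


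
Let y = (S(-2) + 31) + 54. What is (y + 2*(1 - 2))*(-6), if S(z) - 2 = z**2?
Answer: -534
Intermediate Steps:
S(z) = 2 + z**2
y = 91 (y = ((2 + (-2)**2) + 31) + 54 = ((2 + 4) + 31) + 54 = (6 + 31) + 54 = 37 + 54 = 91)
(y + 2*(1 - 2))*(-6) = (91 + 2*(1 - 2))*(-6) = (91 + 2*(-1))*(-6) = (91 - 2)*(-6) = 89*(-6) = -534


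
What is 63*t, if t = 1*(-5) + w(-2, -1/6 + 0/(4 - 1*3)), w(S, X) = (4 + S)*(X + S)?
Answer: -588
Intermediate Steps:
w(S, X) = (4 + S)*(S + X)
t = -28/3 (t = 1*(-5) + ((-2)² + 4*(-2) + 4*(-1/6 + 0/(4 - 1*3)) - 2*(-1/6 + 0/(4 - 1*3))) = -5 + (4 - 8 + 4*(-1*⅙ + 0/(4 - 3)) - 2*(-1*⅙ + 0/(4 - 3))) = -5 + (4 - 8 + 4*(-⅙ + 0/1) - 2*(-⅙ + 0/1)) = -5 + (4 - 8 + 4*(-⅙ + 0*1) - 2*(-⅙ + 0*1)) = -5 + (4 - 8 + 4*(-⅙ + 0) - 2*(-⅙ + 0)) = -5 + (4 - 8 + 4*(-⅙) - 2*(-⅙)) = -5 + (4 - 8 - ⅔ + ⅓) = -5 - 13/3 = -28/3 ≈ -9.3333)
63*t = 63*(-28/3) = -588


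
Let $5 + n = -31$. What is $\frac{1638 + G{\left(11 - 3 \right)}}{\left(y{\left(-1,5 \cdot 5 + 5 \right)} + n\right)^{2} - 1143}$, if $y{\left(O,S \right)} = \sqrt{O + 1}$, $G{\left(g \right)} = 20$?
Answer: $\frac{1658}{153} \approx 10.837$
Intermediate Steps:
$y{\left(O,S \right)} = \sqrt{1 + O}$
$n = -36$ ($n = -5 - 31 = -36$)
$\frac{1638 + G{\left(11 - 3 \right)}}{\left(y{\left(-1,5 \cdot 5 + 5 \right)} + n\right)^{2} - 1143} = \frac{1638 + 20}{\left(\sqrt{1 - 1} - 36\right)^{2} - 1143} = \frac{1658}{\left(\sqrt{0} - 36\right)^{2} - 1143} = \frac{1658}{\left(0 - 36\right)^{2} - 1143} = \frac{1658}{\left(-36\right)^{2} - 1143} = \frac{1658}{1296 - 1143} = \frac{1658}{153}$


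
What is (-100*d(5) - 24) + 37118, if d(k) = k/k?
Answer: 36994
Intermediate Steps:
d(k) = 1
(-100*d(5) - 24) + 37118 = (-100*1 - 24) + 37118 = (-100 - 24) + 37118 = -124 + 37118 = 36994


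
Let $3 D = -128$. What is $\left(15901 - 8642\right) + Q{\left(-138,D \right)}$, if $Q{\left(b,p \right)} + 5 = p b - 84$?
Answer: $13058$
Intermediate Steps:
$D = - \frac{128}{3}$ ($D = \frac{1}{3} \left(-128\right) = - \frac{128}{3} \approx -42.667$)
$Q{\left(b,p \right)} = -89 + b p$ ($Q{\left(b,p \right)} = -5 + \left(p b - 84\right) = -5 + \left(b p - 84\right) = -5 + \left(-84 + b p\right) = -89 + b p$)
$\left(15901 - 8642\right) + Q{\left(-138,D \right)} = \left(15901 - 8642\right) - -5799 = 7259 + \left(-89 + 5888\right) = 7259 + 5799 = 13058$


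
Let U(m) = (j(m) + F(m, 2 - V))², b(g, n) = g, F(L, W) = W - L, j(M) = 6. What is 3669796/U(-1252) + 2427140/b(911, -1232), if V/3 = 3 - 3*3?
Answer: 991888027979/371980431 ≈ 2666.5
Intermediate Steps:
V = -18 (V = 3*(3 - 3*3) = 3*(3 - 9) = 3*(-6) = -18)
U(m) = (26 - m)² (U(m) = (6 + ((2 - 1*(-18)) - m))² = (6 + ((2 + 18) - m))² = (6 + (20 - m))² = (26 - m)²)
3669796/U(-1252) + 2427140/b(911, -1232) = 3669796/((-26 - 1252)²) + 2427140/911 = 3669796/((-1278)²) + 2427140*(1/911) = 3669796/1633284 + 2427140/911 = 3669796*(1/1633284) + 2427140/911 = 917449/408321 + 2427140/911 = 991888027979/371980431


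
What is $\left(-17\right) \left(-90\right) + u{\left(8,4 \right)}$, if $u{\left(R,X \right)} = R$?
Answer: $1538$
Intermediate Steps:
$\left(-17\right) \left(-90\right) + u{\left(8,4 \right)} = \left(-17\right) \left(-90\right) + 8 = 1530 + 8 = 1538$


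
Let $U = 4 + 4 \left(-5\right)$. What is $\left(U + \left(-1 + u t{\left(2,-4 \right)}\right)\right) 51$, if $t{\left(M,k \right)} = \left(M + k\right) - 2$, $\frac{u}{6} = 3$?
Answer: $-4539$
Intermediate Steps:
$u = 18$ ($u = 6 \cdot 3 = 18$)
$t{\left(M,k \right)} = -2 + M + k$
$U = -16$ ($U = 4 - 20 = -16$)
$\left(U + \left(-1 + u t{\left(2,-4 \right)}\right)\right) 51 = \left(-16 + \left(-1 + 18 \left(-2 + 2 - 4\right)\right)\right) 51 = \left(-16 + \left(-1 + 18 \left(-4\right)\right)\right) 51 = \left(-16 - 73\right) 51 = \left(-89\right) 51 = -4539$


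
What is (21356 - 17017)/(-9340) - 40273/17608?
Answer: -113137733/41114680 ≈ -2.7518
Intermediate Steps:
(21356 - 17017)/(-9340) - 40273/17608 = 4339*(-1/9340) - 40273*1/17608 = -4339/9340 - 40273/17608 = -113137733/41114680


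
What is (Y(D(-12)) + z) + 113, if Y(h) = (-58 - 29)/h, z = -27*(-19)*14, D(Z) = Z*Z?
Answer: 350131/48 ≈ 7294.4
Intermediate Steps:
D(Z) = Z²
z = 7182 (z = 513*14 = 7182)
Y(h) = -87/h
(Y(D(-12)) + z) + 113 = (-87/((-12)²) + 7182) + 113 = (-87/144 + 7182) + 113 = (-87*1/144 + 7182) + 113 = (-29/48 + 7182) + 113 = 344707/48 + 113 = 350131/48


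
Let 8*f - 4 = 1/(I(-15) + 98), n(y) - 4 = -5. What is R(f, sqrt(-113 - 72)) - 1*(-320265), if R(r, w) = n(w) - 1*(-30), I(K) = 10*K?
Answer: 320294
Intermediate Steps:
n(y) = -1 (n(y) = 4 - 5 = -1)
f = 207/416 (f = 1/2 + 1/(8*(10*(-15) + 98)) = 1/2 + 1/(8*(-150 + 98)) = 1/2 + (1/8)/(-52) = 1/2 + (1/8)*(-1/52) = 1/2 - 1/416 = 207/416 ≈ 0.49760)
R(r, w) = 29 (R(r, w) = -1 - 1*(-30) = -1 + 30 = 29)
R(f, sqrt(-113 - 72)) - 1*(-320265) = 29 - 1*(-320265) = 29 + 320265 = 320294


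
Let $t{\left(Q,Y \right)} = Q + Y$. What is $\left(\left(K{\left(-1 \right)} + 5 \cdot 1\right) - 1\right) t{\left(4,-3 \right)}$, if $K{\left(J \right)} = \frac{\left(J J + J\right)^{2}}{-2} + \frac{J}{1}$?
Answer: $3$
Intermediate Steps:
$K{\left(J \right)} = J - \frac{\left(J + J^{2}\right)^{2}}{2}$ ($K{\left(J \right)} = \left(J^{2} + J\right)^{2} \left(- \frac{1}{2}\right) + J 1 = \left(J + J^{2}\right)^{2} \left(- \frac{1}{2}\right) + J = - \frac{\left(J + J^{2}\right)^{2}}{2} + J = J - \frac{\left(J + J^{2}\right)^{2}}{2}$)
$\left(\left(K{\left(-1 \right)} + 5 \cdot 1\right) - 1\right) t{\left(4,-3 \right)} = \left(\left(\left(-1 - \frac{\left(-1\right)^{2} \left(1 - 1\right)^{2}}{2}\right) + 5 \cdot 1\right) - 1\right) \left(4 - 3\right) = \left(\left(\left(-1 - \frac{0^{2}}{2}\right) + 5\right) - 1\right) 1 = \left(\left(\left(-1 - \frac{1}{2} \cdot 0\right) + 5\right) - 1\right) 1 = \left(\left(\left(-1 + 0\right) + 5\right) - 1\right) 1 = \left(\left(-1 + 5\right) - 1\right) 1 = \left(4 - 1\right) 1 = 3 \cdot 1 = 3$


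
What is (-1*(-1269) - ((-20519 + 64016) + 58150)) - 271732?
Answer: -372110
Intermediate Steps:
(-1*(-1269) - ((-20519 + 64016) + 58150)) - 271732 = (1269 - (43497 + 58150)) - 271732 = (1269 - 1*101647) - 271732 = (1269 - 101647) - 271732 = -100378 - 271732 = -372110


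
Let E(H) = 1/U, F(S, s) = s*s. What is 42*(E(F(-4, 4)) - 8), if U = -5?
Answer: -1722/5 ≈ -344.40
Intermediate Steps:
F(S, s) = s²
E(H) = -⅕ (E(H) = 1/(-5) = -⅕)
42*(E(F(-4, 4)) - 8) = 42*(-⅕ - 8) = 42*(-41/5) = -1722/5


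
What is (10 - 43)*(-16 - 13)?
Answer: 957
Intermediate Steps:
(10 - 43)*(-16 - 13) = -33*(-29) = 957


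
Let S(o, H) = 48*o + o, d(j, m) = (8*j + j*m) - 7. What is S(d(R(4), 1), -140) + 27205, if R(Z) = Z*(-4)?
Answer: 19806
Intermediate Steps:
R(Z) = -4*Z
d(j, m) = -7 + 8*j + j*m
S(o, H) = 49*o
S(d(R(4), 1), -140) + 27205 = 49*(-7 + 8*(-4*4) - 4*4*1) + 27205 = 49*(-7 + 8*(-16) - 16*1) + 27205 = 49*(-7 - 128 - 16) + 27205 = 49*(-151) + 27205 = -7399 + 27205 = 19806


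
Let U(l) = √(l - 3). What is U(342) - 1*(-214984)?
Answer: 214984 + √339 ≈ 2.1500e+5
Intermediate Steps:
U(l) = √(-3 + l)
U(342) - 1*(-214984) = √(-3 + 342) - 1*(-214984) = √339 + 214984 = 214984 + √339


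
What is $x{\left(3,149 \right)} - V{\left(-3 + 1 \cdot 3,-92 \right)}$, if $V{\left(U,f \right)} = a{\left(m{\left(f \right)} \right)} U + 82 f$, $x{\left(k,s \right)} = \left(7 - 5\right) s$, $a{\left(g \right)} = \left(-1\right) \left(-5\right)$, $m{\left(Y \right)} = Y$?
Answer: $7842$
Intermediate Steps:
$a{\left(g \right)} = 5$
$x{\left(k,s \right)} = 2 s$
$V{\left(U,f \right)} = 5 U + 82 f$
$x{\left(3,149 \right)} - V{\left(-3 + 1 \cdot 3,-92 \right)} = 2 \cdot 149 - \left(5 \left(-3 + 1 \cdot 3\right) + 82 \left(-92\right)\right) = 298 - \left(5 \left(-3 + 3\right) - 7544\right) = 298 - \left(5 \cdot 0 - 7544\right) = 298 - \left(0 - 7544\right) = 298 - -7544 = 298 + 7544 = 7842$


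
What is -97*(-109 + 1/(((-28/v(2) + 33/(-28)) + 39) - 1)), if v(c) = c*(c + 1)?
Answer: 28549525/2701 ≈ 10570.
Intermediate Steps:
v(c) = c*(1 + c)
-97*(-109 + 1/(((-28/v(2) + 33/(-28)) + 39) - 1)) = -97*(-109 + 1/(((-28*1/(2*(1 + 2)) + 33/(-28)) + 39) - 1)) = -97*(-109 + 1/(((-28/(2*3) + 33*(-1/28)) + 39) - 1)) = -97*(-109 + 1/(((-28/6 - 33/28) + 39) - 1)) = -97*(-109 + 1/(((-28*1/6 - 33/28) + 39) - 1)) = -97*(-109 + 1/(((-14/3 - 33/28) + 39) - 1)) = -97*(-109 + 1/((-491/84 + 39) - 1)) = -97*(-109 + 1/(2785/84 - 1)) = -97*(-109 + 1/(2701/84)) = -97*(-109 + 84/2701) = -97*(-294325/2701) = 28549525/2701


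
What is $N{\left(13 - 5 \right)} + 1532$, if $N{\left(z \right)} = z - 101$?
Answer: $1439$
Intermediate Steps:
$N{\left(z \right)} = -101 + z$ ($N{\left(z \right)} = z - 101 = -101 + z$)
$N{\left(13 - 5 \right)} + 1532 = \left(-101 + \left(13 - 5\right)\right) + 1532 = \left(-101 + 8\right) + 1532 = -93 + 1532 = 1439$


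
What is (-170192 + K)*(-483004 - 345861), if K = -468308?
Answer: 529230302500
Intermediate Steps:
(-170192 + K)*(-483004 - 345861) = (-170192 - 468308)*(-483004 - 345861) = -638500*(-828865) = 529230302500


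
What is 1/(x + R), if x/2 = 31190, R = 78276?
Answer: 1/140656 ≈ 7.1095e-6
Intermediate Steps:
x = 62380 (x = 2*31190 = 62380)
1/(x + R) = 1/(62380 + 78276) = 1/140656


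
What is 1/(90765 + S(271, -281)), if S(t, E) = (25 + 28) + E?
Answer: 1/90537 ≈ 1.1045e-5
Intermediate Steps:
S(t, E) = 53 + E
1/(90765 + S(271, -281)) = 1/(90765 + (53 - 281)) = 1/(90765 - 228) = 1/90537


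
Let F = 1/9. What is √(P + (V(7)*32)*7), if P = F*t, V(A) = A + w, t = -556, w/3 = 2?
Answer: 22*√53/3 ≈ 53.387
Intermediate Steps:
w = 6 (w = 3*2 = 6)
F = ⅑ ≈ 0.11111
V(A) = 6 + A (V(A) = A + 6 = 6 + A)
P = -556/9 (P = (⅑)*(-556) = -556/9 ≈ -61.778)
√(P + (V(7)*32)*7) = √(-556/9 + ((6 + 7)*32)*7) = √(-556/9 + (13*32)*7) = √(-556/9 + 416*7) = √(-556/9 + 2912) = √(25652/9) = 22*√53/3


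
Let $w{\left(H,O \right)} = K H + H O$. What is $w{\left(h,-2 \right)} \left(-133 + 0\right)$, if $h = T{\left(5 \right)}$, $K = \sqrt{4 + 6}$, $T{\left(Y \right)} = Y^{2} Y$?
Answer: $33250 - 16625 \sqrt{10} \approx -19323.0$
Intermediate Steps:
$T{\left(Y \right)} = Y^{3}$
$K = \sqrt{10} \approx 3.1623$
$h = 125$ ($h = 5^{3} = 125$)
$w{\left(H,O \right)} = H O + H \sqrt{10}$ ($w{\left(H,O \right)} = \sqrt{10} H + H O = H \sqrt{10} + H O = H O + H \sqrt{10}$)
$w{\left(h,-2 \right)} \left(-133 + 0\right) = 125 \left(-2 + \sqrt{10}\right) \left(-133 + 0\right) = \left(-250 + 125 \sqrt{10}\right) \left(-133\right) = 33250 - 16625 \sqrt{10}$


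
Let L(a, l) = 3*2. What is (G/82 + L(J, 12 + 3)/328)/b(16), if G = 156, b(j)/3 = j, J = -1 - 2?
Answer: 105/2624 ≈ 0.040015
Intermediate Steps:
J = -3
b(j) = 3*j
L(a, l) = 6
(G/82 + L(J, 12 + 3)/328)/b(16) = (156/82 + 6/328)/((3*16)) = (156*(1/82) + 6*(1/328))/48 = (78/41 + 3/164)*(1/48) = (315/164)*(1/48) = 105/2624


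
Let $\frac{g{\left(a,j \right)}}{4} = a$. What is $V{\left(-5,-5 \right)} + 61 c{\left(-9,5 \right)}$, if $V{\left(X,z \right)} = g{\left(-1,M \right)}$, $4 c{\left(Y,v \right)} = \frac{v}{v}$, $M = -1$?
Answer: $\frac{45}{4} \approx 11.25$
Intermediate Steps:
$c{\left(Y,v \right)} = \frac{1}{4}$ ($c{\left(Y,v \right)} = \frac{v \frac{1}{v}}{4} = \frac{1}{4} \cdot 1 = \frac{1}{4}$)
$g{\left(a,j \right)} = 4 a$
$V{\left(X,z \right)} = -4$ ($V{\left(X,z \right)} = 4 \left(-1\right) = -4$)
$V{\left(-5,-5 \right)} + 61 c{\left(-9,5 \right)} = -4 + 61 \cdot \frac{1}{4} = -4 + \frac{61}{4} = \frac{45}{4}$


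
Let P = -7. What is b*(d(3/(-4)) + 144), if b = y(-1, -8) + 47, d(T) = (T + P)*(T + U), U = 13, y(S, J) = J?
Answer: 30615/16 ≈ 1913.4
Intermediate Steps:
d(T) = (-7 + T)*(13 + T) (d(T) = (T - 7)*(T + 13) = (-7 + T)*(13 + T))
b = 39 (b = -8 + 47 = 39)
b*(d(3/(-4)) + 144) = 39*((-91 + (3/(-4))² + 6*(3/(-4))) + 144) = 39*((-91 + (3*(-¼))² + 6*(3*(-¼))) + 144) = 39*((-91 + (-¾)² + 6*(-¾)) + 144) = 39*((-91 + 9/16 - 9/2) + 144) = 39*(-1519/16 + 144) = 39*(785/16) = 30615/16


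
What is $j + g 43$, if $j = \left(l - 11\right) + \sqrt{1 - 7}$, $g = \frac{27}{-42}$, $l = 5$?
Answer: $- \frac{471}{14} + i \sqrt{6} \approx -33.643 + 2.4495 i$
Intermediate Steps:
$g = - \frac{9}{14}$ ($g = 27 \left(- \frac{1}{42}\right) = - \frac{9}{14} \approx -0.64286$)
$j = -6 + i \sqrt{6}$ ($j = \left(5 - 11\right) + \sqrt{1 - 7} = -6 + \sqrt{-6} = -6 + i \sqrt{6} \approx -6.0 + 2.4495 i$)
$j + g 43 = \left(-6 + i \sqrt{6}\right) - \frac{387}{14} = - \frac{471}{14} + i \sqrt{6}$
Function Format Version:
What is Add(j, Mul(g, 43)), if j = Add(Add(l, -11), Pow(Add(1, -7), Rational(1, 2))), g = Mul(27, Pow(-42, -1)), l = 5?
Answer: Add(Rational(-471, 14), Mul(I, Pow(6, Rational(1, 2)))) ≈ Add(-33.643, Mul(2.4495, I))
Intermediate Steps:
g = Rational(-9, 14) (g = Mul(27, Rational(-1, 42)) = Rational(-9, 14) ≈ -0.64286)
j = Add(-6, Mul(I, Pow(6, Rational(1, 2)))) (j = Add(Add(5, -11), Pow(Add(1, -7), Rational(1, 2))) = Add(-6, Pow(-6, Rational(1, 2))) = Add(-6, Mul(I, Pow(6, Rational(1, 2)))) ≈ Add(-6.0000, Mul(2.4495, I)))
Add(j, Mul(g, 43)) = Add(Add(-6, Mul(I, Pow(6, Rational(1, 2)))), Mul(Rational(-9, 14), 43)) = Add(Add(-6, Mul(I, Pow(6, Rational(1, 2)))), Rational(-387, 14)) = Add(Rational(-471, 14), Mul(I, Pow(6, Rational(1, 2))))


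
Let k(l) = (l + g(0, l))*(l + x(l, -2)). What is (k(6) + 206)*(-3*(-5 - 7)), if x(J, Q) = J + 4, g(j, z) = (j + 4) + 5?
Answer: 16056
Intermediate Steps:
g(j, z) = 9 + j (g(j, z) = (4 + j) + 5 = 9 + j)
x(J, Q) = 4 + J
k(l) = (4 + 2*l)*(9 + l) (k(l) = (l + (9 + 0))*(l + (4 + l)) = (l + 9)*(4 + 2*l) = (9 + l)*(4 + 2*l) = (4 + 2*l)*(9 + l))
(k(6) + 206)*(-3*(-5 - 7)) = ((36 + 2*6² + 22*6) + 206)*(-3*(-5 - 7)) = ((36 + 2*36 + 132) + 206)*(-3*(-12)) = ((36 + 72 + 132) + 206)*36 = (240 + 206)*36 = 446*36 = 16056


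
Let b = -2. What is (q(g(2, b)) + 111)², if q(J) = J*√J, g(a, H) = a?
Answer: 12329 + 444*√2 ≈ 12957.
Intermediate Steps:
q(J) = J^(3/2)
(q(g(2, b)) + 111)² = (2^(3/2) + 111)² = (2*√2 + 111)² = (111 + 2*√2)²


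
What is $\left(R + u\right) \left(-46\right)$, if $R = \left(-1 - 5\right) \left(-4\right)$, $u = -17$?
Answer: $-322$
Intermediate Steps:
$R = 24$ ($R = \left(-6\right) \left(-4\right) = 24$)
$\left(R + u\right) \left(-46\right) = \left(24 - 17\right) \left(-46\right) = 7 \left(-46\right) = -322$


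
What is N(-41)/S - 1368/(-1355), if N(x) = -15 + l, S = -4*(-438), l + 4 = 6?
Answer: 2379121/2373960 ≈ 1.0022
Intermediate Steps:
l = 2 (l = -4 + 6 = 2)
S = 1752
N(x) = -13 (N(x) = -15 + 2 = -13)
N(-41)/S - 1368/(-1355) = -13/1752 - 1368/(-1355) = -13*1/1752 - 1368*(-1/1355) = -13/1752 + 1368/1355 = 2379121/2373960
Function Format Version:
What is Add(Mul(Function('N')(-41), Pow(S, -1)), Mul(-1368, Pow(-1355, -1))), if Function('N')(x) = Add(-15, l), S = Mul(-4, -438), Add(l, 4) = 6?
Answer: Rational(2379121, 2373960) ≈ 1.0022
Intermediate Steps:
l = 2 (l = Add(-4, 6) = 2)
S = 1752
Function('N')(x) = -13 (Function('N')(x) = Add(-15, 2) = -13)
Add(Mul(Function('N')(-41), Pow(S, -1)), Mul(-1368, Pow(-1355, -1))) = Add(Mul(-13, Pow(1752, -1)), Mul(-1368, Pow(-1355, -1))) = Add(Mul(-13, Rational(1, 1752)), Mul(-1368, Rational(-1, 1355))) = Add(Rational(-13, 1752), Rational(1368, 1355)) = Rational(2379121, 2373960)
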